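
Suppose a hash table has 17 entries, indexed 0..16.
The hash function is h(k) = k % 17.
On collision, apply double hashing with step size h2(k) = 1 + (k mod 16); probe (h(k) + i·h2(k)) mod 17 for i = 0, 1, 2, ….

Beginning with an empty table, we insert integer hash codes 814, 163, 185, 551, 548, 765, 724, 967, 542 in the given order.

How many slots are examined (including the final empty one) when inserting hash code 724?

814: h=15 -> slot 15
163: h=10 -> slot 10
185: h=15, h2=10, probe 15,8 -> slot 8
551: h=7 -> slot 7
548: h=4 -> slot 4
765: h=0 -> slot 0
724: h=10, h2=5, probe 10,15,3 -> slot 3
967: h=15, h2=8, probe 15,6 -> slot 6
542: h=15, h2=15, probe 15,13 -> slot 13
Table: [765, ∅, ∅, 724, 548, ∅, 967, 551, 185, ∅, 163, ∅, ∅, 542, ∅, 814, ∅]

3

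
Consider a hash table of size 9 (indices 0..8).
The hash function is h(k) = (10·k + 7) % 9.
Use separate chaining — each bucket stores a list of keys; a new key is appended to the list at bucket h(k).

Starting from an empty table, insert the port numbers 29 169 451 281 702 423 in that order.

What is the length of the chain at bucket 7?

2

29 → bucket 0
169 → bucket 5
451 → bucket 8
281 → bucket 0 (collision)
702 → bucket 7
423 → bucket 7 (collision)
Final buckets:
0: 29 -> 281
1: _
2: _
3: _
4: _
5: 169
6: _
7: 702 -> 423
8: 451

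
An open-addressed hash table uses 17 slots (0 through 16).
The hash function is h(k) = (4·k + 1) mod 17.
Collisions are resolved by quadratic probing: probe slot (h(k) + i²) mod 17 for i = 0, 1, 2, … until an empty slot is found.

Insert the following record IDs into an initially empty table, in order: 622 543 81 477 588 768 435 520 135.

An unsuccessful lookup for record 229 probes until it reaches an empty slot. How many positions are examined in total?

2

Insert 622: h=7, slot 7 empty => index 7.
Insert 543: h=14, slot 14 empty => index 14.
Insert 81: h=2, slot 2 empty => index 2.
Insert 477: h=5, slot 5 empty => index 5.
Insert 588: h=7, slot 7 occupied => index 8.
Insert 768: h=13, slot 13 empty => index 13.
Insert 435: h=7, slots 7,8 occupied => index 11.
Insert 520: h=7, slots 7,8,11 occupied => index 16.
Insert 135: h=14, slot 14 occupied => index 15.
Table: [., ., 81, ., ., 477, ., 622, 588, ., ., 435, ., 768, 543, 135, 520]
Lookup 229: h=16, probe 16,0 → slot 0 empty, not found.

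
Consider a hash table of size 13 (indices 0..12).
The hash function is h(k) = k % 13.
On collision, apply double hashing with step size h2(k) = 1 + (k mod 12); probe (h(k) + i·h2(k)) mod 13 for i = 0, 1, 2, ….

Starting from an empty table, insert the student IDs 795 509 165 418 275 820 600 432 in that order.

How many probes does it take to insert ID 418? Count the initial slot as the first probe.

795 hashes to 2; slot 2 is free → place at 2.
509 hashes to 2, h2=6; 2 taken → place at 8.
165 hashes to 9; slot 9 is free → place at 9.
418 hashes to 2, h2=11; 2 taken → place at 0.
275 hashes to 2, h2=12; 2 taken → place at 1.
820 hashes to 1, h2=5; 1 taken → place at 6.
600 hashes to 2, h2=1; 2 taken → place at 3.
432 hashes to 3, h2=1; 3 taken → place at 4.
Table: [418, 275, 795, 600, 432, _, 820, _, 509, 165, _, _, _]

2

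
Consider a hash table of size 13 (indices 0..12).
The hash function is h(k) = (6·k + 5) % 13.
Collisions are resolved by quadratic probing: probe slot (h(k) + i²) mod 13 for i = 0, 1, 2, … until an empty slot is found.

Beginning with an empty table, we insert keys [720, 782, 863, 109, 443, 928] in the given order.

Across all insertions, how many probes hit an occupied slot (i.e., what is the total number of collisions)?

6

720 hashes to 9; slot 9 is free -> place at 9.
782 hashes to 4; slot 4 is free -> place at 4.
863 hashes to 9; 9 taken -> place at 10.
109 hashes to 9; 9,10 taken -> place at 0.
443 hashes to 11; slot 11 is free -> place at 11.
928 hashes to 9; 9,10,0 taken -> place at 5.
Table: [109, —, —, —, 782, 928, —, —, —, 720, 863, 443, —]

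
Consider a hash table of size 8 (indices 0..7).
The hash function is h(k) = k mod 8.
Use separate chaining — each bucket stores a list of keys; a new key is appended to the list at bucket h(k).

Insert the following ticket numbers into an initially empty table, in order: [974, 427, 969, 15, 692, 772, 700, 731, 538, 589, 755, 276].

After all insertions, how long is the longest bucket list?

4

974 → bucket 6
427 → bucket 3
969 → bucket 1
15 → bucket 7
692 → bucket 4
772 → bucket 4 (collision)
700 → bucket 4 (collision)
731 → bucket 3 (collision)
538 → bucket 2
589 → bucket 5
755 → bucket 3 (collision)
276 → bucket 4 (collision)
Final buckets:
0: .
1: 969
2: 538
3: 427 -> 731 -> 755
4: 692 -> 772 -> 700 -> 276
5: 589
6: 974
7: 15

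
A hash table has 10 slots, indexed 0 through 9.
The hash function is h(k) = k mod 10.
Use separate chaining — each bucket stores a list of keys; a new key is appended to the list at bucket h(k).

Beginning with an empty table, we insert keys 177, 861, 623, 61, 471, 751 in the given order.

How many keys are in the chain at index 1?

4

Insert 177: h=7, bucket 7 empty → new chain.
Insert 861: h=1, bucket 1 empty → new chain.
Insert 623: h=3, bucket 3 empty → new chain.
Insert 61: h=1, bucket 1 nonempty → append to chain.
Insert 471: h=1, bucket 1 nonempty → append to chain.
Insert 751: h=1, bucket 1 nonempty → append to chain.
Final buckets:
0: _
1: 861 -> 61 -> 471 -> 751
2: _
3: 623
4: _
5: _
6: _
7: 177
8: _
9: _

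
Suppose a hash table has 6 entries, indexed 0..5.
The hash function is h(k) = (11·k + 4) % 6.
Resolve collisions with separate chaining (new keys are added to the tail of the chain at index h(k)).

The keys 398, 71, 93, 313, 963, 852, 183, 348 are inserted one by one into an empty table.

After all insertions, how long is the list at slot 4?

2

398 -> bucket 2
71 -> bucket 5
93 -> bucket 1
313 -> bucket 3
963 -> bucket 1 (collision)
852 -> bucket 4
183 -> bucket 1 (collision)
348 -> bucket 4 (collision)
Final buckets:
0: .
1: 93 -> 963 -> 183
2: 398
3: 313
4: 852 -> 348
5: 71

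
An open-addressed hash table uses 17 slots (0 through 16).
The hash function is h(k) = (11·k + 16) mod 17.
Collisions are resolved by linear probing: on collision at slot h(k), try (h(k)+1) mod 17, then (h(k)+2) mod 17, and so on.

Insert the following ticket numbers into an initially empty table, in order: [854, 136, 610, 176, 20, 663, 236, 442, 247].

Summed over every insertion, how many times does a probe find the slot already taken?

854 hashes to 9; slot 9 is free => place at 9.
136 hashes to 16; slot 16 is free => place at 16.
610 hashes to 11; slot 11 is free => place at 11.
176 hashes to 14; slot 14 is free => place at 14.
20 hashes to 15; slot 15 is free => place at 15.
663 hashes to 16; 16 taken => place at 0.
236 hashes to 11; 11 taken => place at 12.
442 hashes to 16; 16,0 taken => place at 1.
247 hashes to 13; slot 13 is free => place at 13.
Table: [663, 442, -, -, -, -, -, -, -, 854, -, 610, 236, 247, 176, 20, 136]

4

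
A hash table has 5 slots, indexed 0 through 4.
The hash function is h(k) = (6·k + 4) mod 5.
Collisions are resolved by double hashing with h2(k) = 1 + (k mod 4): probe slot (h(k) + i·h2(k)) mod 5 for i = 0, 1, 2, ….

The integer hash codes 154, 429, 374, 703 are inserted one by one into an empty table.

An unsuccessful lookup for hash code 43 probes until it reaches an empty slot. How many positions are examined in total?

4

Insert 154: h=3, slot 3 empty → index 3.
Insert 429: h=3, h2=2, slot 3 occupied → index 0.
Insert 374: h=3, h2=3, slot 3 occupied → index 1.
Insert 703: h=2, slot 2 empty → index 2.
Table: [429, 374, 703, 154, .]
Lookup 43: h=2, h2=4, probe 2,1,0,4 → slot 4 empty, not found.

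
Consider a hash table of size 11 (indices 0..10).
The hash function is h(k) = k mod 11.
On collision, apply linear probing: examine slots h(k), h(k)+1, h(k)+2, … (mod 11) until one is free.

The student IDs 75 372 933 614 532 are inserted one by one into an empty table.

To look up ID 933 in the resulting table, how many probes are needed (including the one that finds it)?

3

Insert 75: h=9, slot 9 empty -> index 9.
Insert 372: h=9, slot 9 occupied -> index 10.
Insert 933: h=9, slots 9,10 occupied -> index 0.
Insert 614: h=9, slots 9,10,0 occupied -> index 1.
Insert 532: h=4, slot 4 empty -> index 4.
Table: [933, 614, ., ., 532, ., ., ., ., 75, 372]
Lookup 933: h=9, probe 9,10,0 → found at 0.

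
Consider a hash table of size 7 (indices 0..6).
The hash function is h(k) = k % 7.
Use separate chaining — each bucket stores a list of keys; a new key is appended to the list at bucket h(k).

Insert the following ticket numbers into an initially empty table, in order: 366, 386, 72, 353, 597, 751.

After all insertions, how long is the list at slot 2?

Insert 366: h=2, bucket 2 empty → new chain.
Insert 386: h=1, bucket 1 empty → new chain.
Insert 72: h=2, bucket 2 nonempty → append to chain.
Insert 353: h=3, bucket 3 empty → new chain.
Insert 597: h=2, bucket 2 nonempty → append to chain.
Insert 751: h=2, bucket 2 nonempty → append to chain.
Final buckets:
0: ∅
1: 386
2: 366 -> 72 -> 597 -> 751
3: 353
4: ∅
5: ∅
6: ∅

4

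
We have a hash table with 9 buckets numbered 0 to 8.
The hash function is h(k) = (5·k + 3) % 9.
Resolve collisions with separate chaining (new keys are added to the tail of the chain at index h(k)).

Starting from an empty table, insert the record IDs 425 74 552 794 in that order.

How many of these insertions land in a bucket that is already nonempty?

Insert 425: h=4, bucket 4 empty → new chain.
Insert 74: h=4, bucket 4 nonempty → append to chain.
Insert 552: h=0, bucket 0 empty → new chain.
Insert 794: h=4, bucket 4 nonempty → append to chain.
Final buckets:
0: 552
1: —
2: —
3: —
4: 425 -> 74 -> 794
5: —
6: —
7: —
8: —

2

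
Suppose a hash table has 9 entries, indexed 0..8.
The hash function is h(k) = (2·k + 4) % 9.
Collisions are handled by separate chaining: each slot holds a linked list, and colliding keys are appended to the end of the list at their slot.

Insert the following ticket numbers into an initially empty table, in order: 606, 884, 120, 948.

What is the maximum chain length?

3

Insert 606: h=1, bucket 1 empty → new chain.
Insert 884: h=8, bucket 8 empty → new chain.
Insert 120: h=1, bucket 1 nonempty → append to chain.
Insert 948: h=1, bucket 1 nonempty → append to chain.
Final buckets:
0: _
1: 606 -> 120 -> 948
2: _
3: _
4: _
5: _
6: _
7: _
8: 884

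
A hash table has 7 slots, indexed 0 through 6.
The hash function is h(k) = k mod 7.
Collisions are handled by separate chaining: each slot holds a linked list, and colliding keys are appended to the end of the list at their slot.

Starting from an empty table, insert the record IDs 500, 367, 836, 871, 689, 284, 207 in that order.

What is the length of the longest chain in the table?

5

500 -> bucket 3
367 -> bucket 3 (collision)
836 -> bucket 3 (collision)
871 -> bucket 3 (collision)
689 -> bucket 3 (collision)
284 -> bucket 4
207 -> bucket 4 (collision)
Final buckets:
0: -
1: -
2: -
3: 500 -> 367 -> 836 -> 871 -> 689
4: 284 -> 207
5: -
6: -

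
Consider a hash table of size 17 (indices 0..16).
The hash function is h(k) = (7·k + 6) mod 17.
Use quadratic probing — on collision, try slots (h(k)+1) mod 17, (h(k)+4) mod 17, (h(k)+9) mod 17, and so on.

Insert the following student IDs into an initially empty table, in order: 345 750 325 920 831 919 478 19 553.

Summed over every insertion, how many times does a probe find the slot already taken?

Insert 345: h=7, slot 7 empty => index 7.
Insert 750: h=3, slot 3 empty => index 3.
Insert 325: h=3, slot 3 occupied => index 4.
Insert 920: h=3, slots 3,4,7 occupied => index 12.
Insert 831: h=9, slot 9 empty => index 9.
Insert 919: h=13, slot 13 empty => index 13.
Insert 478: h=3, slots 3,4,7,12 occupied => index 2.
Insert 19: h=3, slots 3,4,7,12,2 occupied => index 11.
Insert 553: h=1, slot 1 empty => index 1.
Table: [∅, 553, 478, 750, 325, ∅, ∅, 345, ∅, 831, ∅, 19, 920, 919, ∅, ∅, ∅]

13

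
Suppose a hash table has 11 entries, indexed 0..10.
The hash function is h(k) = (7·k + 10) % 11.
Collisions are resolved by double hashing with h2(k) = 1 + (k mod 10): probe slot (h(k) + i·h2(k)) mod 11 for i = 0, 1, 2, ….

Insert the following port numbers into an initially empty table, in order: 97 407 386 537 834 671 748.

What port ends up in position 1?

834

97: h=7 => slot 7
407: h=10 => slot 10
386: h=6 => slot 6
537: h=7, h2=8, probe 7,4 => slot 4
834: h=7, h2=5, probe 7,1 => slot 1
671: h=10, h2=2, probe 10,1,3 => slot 3
748: h=10, h2=9, probe 10,8 => slot 8
Table: [-, 834, -, 671, 537, -, 386, 97, 748, -, 407]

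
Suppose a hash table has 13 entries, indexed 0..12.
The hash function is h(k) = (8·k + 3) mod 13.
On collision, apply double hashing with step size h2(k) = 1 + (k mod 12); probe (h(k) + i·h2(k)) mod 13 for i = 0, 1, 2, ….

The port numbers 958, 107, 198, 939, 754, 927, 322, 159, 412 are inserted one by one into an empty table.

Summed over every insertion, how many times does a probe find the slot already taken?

9

958 hashes to 10; slot 10 is free -> place at 10.
107 hashes to 1; slot 1 is free -> place at 1.
198 hashes to 1, h2=7; 1 taken -> place at 8.
939 hashes to 1, h2=4; 1 taken -> place at 5.
754 hashes to 3; slot 3 is free -> place at 3.
927 hashes to 9; slot 9 is free -> place at 9.
322 hashes to 5, h2=11; 5,3,1 taken -> place at 12.
159 hashes to 1, h2=4; 1,5,9 taken -> place at 0.
412 hashes to 10, h2=5; 10 taken -> place at 2.
Table: [159, 107, 412, 754, -, 939, -, -, 198, 927, 958, -, 322]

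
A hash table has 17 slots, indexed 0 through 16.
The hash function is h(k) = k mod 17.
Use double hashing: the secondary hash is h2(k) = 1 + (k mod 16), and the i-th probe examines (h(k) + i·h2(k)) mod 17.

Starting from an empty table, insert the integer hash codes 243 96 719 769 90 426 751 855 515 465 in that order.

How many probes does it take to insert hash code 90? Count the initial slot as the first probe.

2

243: h=5 -> slot 5
96: h=11 -> slot 11
719: h=5, h2=16, probe 5,4 -> slot 4
769: h=4, h2=2, probe 4,6 -> slot 6
90: h=5, h2=11, probe 5,16 -> slot 16
426: h=1 -> slot 1
751: h=3 -> slot 3
855: h=5, h2=8, probe 5,13 -> slot 13
515: h=5, h2=4, probe 5,9 -> slot 9
465: h=6, h2=2, probe 6,8 -> slot 8
Table: [-, 426, -, 751, 719, 243, 769, -, 465, 515, -, 96, -, 855, -, -, 90]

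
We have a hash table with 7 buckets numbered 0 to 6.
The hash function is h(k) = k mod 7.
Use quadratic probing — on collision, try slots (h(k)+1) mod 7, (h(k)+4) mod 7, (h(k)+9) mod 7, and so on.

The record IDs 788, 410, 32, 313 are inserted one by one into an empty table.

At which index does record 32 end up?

1

788 hashes to 4; slot 4 is free => place at 4.
410 hashes to 4; 4 taken => place at 5.
32 hashes to 4; 4,5 taken => place at 1.
313 hashes to 5; 5 taken => place at 6.
Table: [-, 32, -, -, 788, 410, 313]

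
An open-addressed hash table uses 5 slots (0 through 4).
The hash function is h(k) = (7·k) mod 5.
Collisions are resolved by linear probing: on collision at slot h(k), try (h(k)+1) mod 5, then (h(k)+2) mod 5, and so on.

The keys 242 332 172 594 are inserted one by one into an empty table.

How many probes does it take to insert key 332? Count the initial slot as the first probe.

Insert 242: h=4, slot 4 empty → index 4.
Insert 332: h=4, slot 4 occupied → index 0.
Insert 172: h=4, slots 4,0 occupied → index 1.
Insert 594: h=3, slot 3 empty → index 3.
Table: [332, 172, ∅, 594, 242]

2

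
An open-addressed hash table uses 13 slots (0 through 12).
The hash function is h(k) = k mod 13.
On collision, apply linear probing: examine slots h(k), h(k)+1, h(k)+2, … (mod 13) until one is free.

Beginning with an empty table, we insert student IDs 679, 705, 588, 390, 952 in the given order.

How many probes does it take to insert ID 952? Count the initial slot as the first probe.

Insert 679: h=3, slot 3 empty => index 3.
Insert 705: h=3, slot 3 occupied => index 4.
Insert 588: h=3, slots 3,4 occupied => index 5.
Insert 390: h=0, slot 0 empty => index 0.
Insert 952: h=3, slots 3,4,5 occupied => index 6.
Table: [390, ∅, ∅, 679, 705, 588, 952, ∅, ∅, ∅, ∅, ∅, ∅]

4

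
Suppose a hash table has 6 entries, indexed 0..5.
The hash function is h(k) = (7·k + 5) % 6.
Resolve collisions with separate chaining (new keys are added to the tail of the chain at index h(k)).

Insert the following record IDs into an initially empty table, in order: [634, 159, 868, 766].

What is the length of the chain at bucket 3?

3

Insert 634: h=3, bucket 3 empty → new chain.
Insert 159: h=2, bucket 2 empty → new chain.
Insert 868: h=3, bucket 3 nonempty → append to chain.
Insert 766: h=3, bucket 3 nonempty → append to chain.
Final buckets:
0: —
1: —
2: 159
3: 634 -> 868 -> 766
4: —
5: —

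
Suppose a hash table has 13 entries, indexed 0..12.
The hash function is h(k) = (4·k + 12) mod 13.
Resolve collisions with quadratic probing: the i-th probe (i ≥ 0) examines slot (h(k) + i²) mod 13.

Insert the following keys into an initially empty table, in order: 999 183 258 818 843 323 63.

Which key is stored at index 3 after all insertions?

183

999 hashes to 4; slot 4 is free -> place at 4.
183 hashes to 3; slot 3 is free -> place at 3.
258 hashes to 4; 4 taken -> place at 5.
818 hashes to 8; slot 8 is free -> place at 8.
843 hashes to 4; 4,5,8 taken -> place at 0.
323 hashes to 4; 4,5,8,0 taken -> place at 7.
63 hashes to 4; 4,5,8,0,7,3 taken -> place at 1.
Table: [843, 63, ., 183, 999, 258, ., 323, 818, ., ., ., .]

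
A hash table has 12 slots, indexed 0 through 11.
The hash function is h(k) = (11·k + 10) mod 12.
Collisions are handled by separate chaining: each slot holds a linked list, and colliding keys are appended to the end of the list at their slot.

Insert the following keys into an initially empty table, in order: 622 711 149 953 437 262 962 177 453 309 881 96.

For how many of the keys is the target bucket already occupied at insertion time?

Insert 622: h=0, bucket 0 empty -> new chain.
Insert 711: h=7, bucket 7 empty -> new chain.
Insert 149: h=5, bucket 5 empty -> new chain.
Insert 953: h=5, bucket 5 nonempty -> append to chain.
Insert 437: h=5, bucket 5 nonempty -> append to chain.
Insert 262: h=0, bucket 0 nonempty -> append to chain.
Insert 962: h=8, bucket 8 empty -> new chain.
Insert 177: h=1, bucket 1 empty -> new chain.
Insert 453: h=1, bucket 1 nonempty -> append to chain.
Insert 309: h=1, bucket 1 nonempty -> append to chain.
Insert 881: h=5, bucket 5 nonempty -> append to chain.
Insert 96: h=10, bucket 10 empty -> new chain.
Final buckets:
0: 622 -> 262
1: 177 -> 453 -> 309
2: _
3: _
4: _
5: 149 -> 953 -> 437 -> 881
6: _
7: 711
8: 962
9: _
10: 96
11: _

6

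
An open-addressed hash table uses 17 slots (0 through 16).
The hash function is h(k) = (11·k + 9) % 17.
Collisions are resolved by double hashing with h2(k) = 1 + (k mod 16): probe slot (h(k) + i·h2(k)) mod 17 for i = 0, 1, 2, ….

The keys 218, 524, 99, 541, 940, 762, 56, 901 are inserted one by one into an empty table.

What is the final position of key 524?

218 hashes to 10; slot 10 is free => place at 10.
524 hashes to 10, h2=13; 10 taken => place at 6.
99 hashes to 10, h2=4; 10 taken => place at 14.
541 hashes to 10, h2=14; 10 taken => place at 7.
940 hashes to 13; slot 13 is free => place at 13.
762 hashes to 10, h2=11; 10 taken => place at 4.
56 hashes to 13, h2=9; 13 taken => place at 5.
901 hashes to 9; slot 9 is free => place at 9.
Table: [., ., ., ., 762, 56, 524, 541, ., 901, 218, ., ., 940, 99, ., .]

6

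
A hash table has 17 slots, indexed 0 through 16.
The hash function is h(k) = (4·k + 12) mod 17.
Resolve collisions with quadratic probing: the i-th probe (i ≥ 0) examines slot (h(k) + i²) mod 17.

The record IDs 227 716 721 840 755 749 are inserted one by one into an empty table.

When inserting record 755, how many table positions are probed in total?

Insert 227: h=2, slot 2 empty -> index 2.
Insert 716: h=3, slot 3 empty -> index 3.
Insert 721: h=6, slot 6 empty -> index 6.
Insert 840: h=6, slot 6 occupied -> index 7.
Insert 755: h=6, slots 6,7 occupied -> index 10.
Insert 749: h=16, slot 16 empty -> index 16.
Table: [—, —, 227, 716, —, —, 721, 840, —, —, 755, —, —, —, —, —, 749]

3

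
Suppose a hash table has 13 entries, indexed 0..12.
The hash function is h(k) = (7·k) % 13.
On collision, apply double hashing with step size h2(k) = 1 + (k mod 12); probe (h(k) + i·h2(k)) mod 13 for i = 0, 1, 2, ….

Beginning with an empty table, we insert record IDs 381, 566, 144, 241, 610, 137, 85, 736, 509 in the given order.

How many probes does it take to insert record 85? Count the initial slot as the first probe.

3

Insert 381: h=2, slot 2 empty -> index 2.
Insert 566: h=10, slot 10 empty -> index 10.
Insert 144: h=7, slot 7 empty -> index 7.
Insert 241: h=10, h2=2, slot 10 occupied -> index 12.
Insert 610: h=6, slot 6 empty -> index 6.
Insert 137: h=10, h2=6, slot 10 occupied -> index 3.
Insert 85: h=10, h2=2, slots 10,12 occupied -> index 1.
Insert 736: h=4, slot 4 empty -> index 4.
Insert 509: h=1, h2=6, slots 1,7 occupied -> index 0.
Table: [509, 85, 381, 137, 736, —, 610, 144, —, —, 566, —, 241]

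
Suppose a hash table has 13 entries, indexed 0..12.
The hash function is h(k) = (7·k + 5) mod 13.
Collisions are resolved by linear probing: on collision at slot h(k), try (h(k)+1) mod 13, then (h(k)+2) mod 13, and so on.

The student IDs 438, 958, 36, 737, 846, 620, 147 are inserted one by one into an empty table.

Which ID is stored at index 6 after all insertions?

438 hashes to 3; slot 3 is free -> place at 3.
958 hashes to 3; 3 taken -> place at 4.
36 hashes to 10; slot 10 is free -> place at 10.
737 hashes to 3; 3,4 taken -> place at 5.
846 hashes to 12; slot 12 is free -> place at 12.
620 hashes to 3; 3,4,5 taken -> place at 6.
147 hashes to 7; slot 7 is free -> place at 7.
Table: [—, —, —, 438, 958, 737, 620, 147, —, —, 36, —, 846]

620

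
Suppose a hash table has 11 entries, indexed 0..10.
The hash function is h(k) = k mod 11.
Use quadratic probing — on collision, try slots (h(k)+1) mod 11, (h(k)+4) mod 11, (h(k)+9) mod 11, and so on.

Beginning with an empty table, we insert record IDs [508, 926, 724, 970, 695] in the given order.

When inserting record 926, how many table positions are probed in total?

508: h=2 → slot 2
926: h=2, probe 2,3 → slot 3
724: h=9 → slot 9
970: h=2, probe 2,3,6 → slot 6
695: h=2, probe 2,3,6,0 → slot 0
Table: [695, ., 508, 926, ., ., 970, ., ., 724, .]

2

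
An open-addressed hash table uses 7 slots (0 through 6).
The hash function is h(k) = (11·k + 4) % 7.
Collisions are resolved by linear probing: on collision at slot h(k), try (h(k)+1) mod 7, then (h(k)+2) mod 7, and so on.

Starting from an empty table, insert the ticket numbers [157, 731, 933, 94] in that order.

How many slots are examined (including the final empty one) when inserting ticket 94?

Insert 157: h=2, slot 2 empty -> index 2.
Insert 731: h=2, slot 2 occupied -> index 3.
Insert 933: h=5, slot 5 empty -> index 5.
Insert 94: h=2, slots 2,3 occupied -> index 4.
Table: [-, -, 157, 731, 94, 933, -]

3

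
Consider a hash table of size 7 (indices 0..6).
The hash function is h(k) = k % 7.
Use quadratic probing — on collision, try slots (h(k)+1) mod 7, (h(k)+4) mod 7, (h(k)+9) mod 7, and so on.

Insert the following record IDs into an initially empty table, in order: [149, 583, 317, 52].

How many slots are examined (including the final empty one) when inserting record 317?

3

149: h=2 → slot 2
583: h=2, probe 2,3 → slot 3
317: h=2, probe 2,3,6 → slot 6
52: h=3, probe 3,4 → slot 4
Table: [—, —, 149, 583, 52, —, 317]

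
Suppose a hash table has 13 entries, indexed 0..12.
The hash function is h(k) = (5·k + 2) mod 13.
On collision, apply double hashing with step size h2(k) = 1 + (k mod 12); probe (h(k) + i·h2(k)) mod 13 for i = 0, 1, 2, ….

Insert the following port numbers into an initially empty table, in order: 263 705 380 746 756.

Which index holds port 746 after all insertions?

Insert 263: h=4, slot 4 empty → index 4.
Insert 705: h=4, h2=10, slot 4 occupied → index 1.
Insert 380: h=4, h2=9, slot 4 occupied → index 0.
Insert 746: h=1, h2=3, slots 1,4 occupied → index 7.
Insert 756: h=12, slot 12 empty → index 12.
Table: [380, 705, ∅, ∅, 263, ∅, ∅, 746, ∅, ∅, ∅, ∅, 756]

7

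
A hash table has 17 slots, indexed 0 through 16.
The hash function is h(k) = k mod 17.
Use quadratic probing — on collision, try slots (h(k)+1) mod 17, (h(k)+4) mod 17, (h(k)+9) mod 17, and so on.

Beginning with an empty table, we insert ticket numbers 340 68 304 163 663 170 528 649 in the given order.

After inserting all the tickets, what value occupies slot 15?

304

Insert 340: h=0, slot 0 empty => index 0.
Insert 68: h=0, slot 0 occupied => index 1.
Insert 304: h=15, slot 15 empty => index 15.
Insert 163: h=10, slot 10 empty => index 10.
Insert 663: h=0, slots 0,1 occupied => index 4.
Insert 170: h=0, slots 0,1,4 occupied => index 9.
Insert 528: h=1, slot 1 occupied => index 2.
Insert 649: h=3, slot 3 empty => index 3.
Table: [340, 68, 528, 649, 663, -, -, -, -, 170, 163, -, -, -, -, 304, -]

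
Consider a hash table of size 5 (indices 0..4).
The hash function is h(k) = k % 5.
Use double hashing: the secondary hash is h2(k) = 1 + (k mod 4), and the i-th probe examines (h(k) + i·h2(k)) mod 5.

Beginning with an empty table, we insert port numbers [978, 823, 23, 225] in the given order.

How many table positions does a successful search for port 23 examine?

978: h=3 → slot 3
823: h=3, h2=4, probe 3,2 → slot 2
23: h=3, h2=4, probe 3,2,1 → slot 1
225: h=0 → slot 0
Table: [225, 23, 823, 978, ∅]
Lookup 23: h=3, h2=4, probe 3,2,1 → found at 1.

3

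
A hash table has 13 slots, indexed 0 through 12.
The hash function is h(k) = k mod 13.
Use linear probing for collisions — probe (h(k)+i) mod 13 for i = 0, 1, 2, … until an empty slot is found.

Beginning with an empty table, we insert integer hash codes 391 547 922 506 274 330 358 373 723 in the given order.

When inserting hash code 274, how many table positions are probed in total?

391: h=1 -> slot 1
547: h=1, probe 1,2 -> slot 2
922: h=12 -> slot 12
506: h=12, probe 12,0 -> slot 0
274: h=1, probe 1,2,3 -> slot 3
330: h=5 -> slot 5
358: h=7 -> slot 7
373: h=9 -> slot 9
723: h=8 -> slot 8
Table: [506, 391, 547, 274, _, 330, _, 358, 723, 373, _, _, 922]

3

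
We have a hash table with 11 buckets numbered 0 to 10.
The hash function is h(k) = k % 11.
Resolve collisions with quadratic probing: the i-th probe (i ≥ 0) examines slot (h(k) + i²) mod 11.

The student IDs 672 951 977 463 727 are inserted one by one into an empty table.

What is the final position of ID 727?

10

672 hashes to 1; slot 1 is free → place at 1.
951 hashes to 5; slot 5 is free → place at 5.
977 hashes to 9; slot 9 is free → place at 9.
463 hashes to 1; 1 taken → place at 2.
727 hashes to 1; 1,2,5 taken → place at 10.
Table: [_, 672, 463, _, _, 951, _, _, _, 977, 727]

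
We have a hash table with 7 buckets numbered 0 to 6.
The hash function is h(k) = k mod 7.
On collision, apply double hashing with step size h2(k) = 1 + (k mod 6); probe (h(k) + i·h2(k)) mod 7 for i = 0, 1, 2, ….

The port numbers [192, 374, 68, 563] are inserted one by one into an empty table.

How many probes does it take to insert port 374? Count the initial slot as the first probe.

Insert 192: h=3, slot 3 empty → index 3.
Insert 374: h=3, h2=3, slot 3 occupied → index 6.
Insert 68: h=5, slot 5 empty → index 5.
Insert 563: h=3, h2=6, slot 3 occupied → index 2.
Table: [∅, ∅, 563, 192, ∅, 68, 374]

2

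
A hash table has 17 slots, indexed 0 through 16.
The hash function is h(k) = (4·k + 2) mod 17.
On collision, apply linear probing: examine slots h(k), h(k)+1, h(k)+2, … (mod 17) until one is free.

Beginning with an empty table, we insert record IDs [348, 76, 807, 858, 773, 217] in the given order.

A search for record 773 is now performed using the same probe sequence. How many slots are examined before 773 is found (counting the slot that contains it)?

5

348 hashes to 0; slot 0 is free => place at 0.
76 hashes to 0; 0 taken => place at 1.
807 hashes to 0; 0,1 taken => place at 2.
858 hashes to 0; 0,1,2 taken => place at 3.
773 hashes to 0; 0,1,2,3 taken => place at 4.
217 hashes to 3; 3,4 taken => place at 5.
Table: [348, 76, 807, 858, 773, 217, ., ., ., ., ., ., ., ., ., ., .]
Lookup 773: h=0, probe 0,1,2,3,4 → found at 4.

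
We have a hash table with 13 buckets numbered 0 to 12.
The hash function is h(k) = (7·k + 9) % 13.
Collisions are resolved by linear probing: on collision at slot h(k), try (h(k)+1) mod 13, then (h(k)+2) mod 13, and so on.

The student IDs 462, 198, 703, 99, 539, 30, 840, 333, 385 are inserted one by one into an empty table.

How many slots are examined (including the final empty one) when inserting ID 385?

6

462 hashes to 6; slot 6 is free → place at 6.
198 hashes to 4; slot 4 is free → place at 4.
703 hashes to 3; slot 3 is free → place at 3.
99 hashes to 0; slot 0 is free → place at 0.
539 hashes to 12; slot 12 is free → place at 12.
30 hashes to 11; slot 11 is free → place at 11.
840 hashes to 0; 0 taken → place at 1.
333 hashes to 0; 0,1 taken → place at 2.
385 hashes to 0; 0,1,2,3,4 taken → place at 5.
Table: [99, 840, 333, 703, 198, 385, 462, —, —, —, —, 30, 539]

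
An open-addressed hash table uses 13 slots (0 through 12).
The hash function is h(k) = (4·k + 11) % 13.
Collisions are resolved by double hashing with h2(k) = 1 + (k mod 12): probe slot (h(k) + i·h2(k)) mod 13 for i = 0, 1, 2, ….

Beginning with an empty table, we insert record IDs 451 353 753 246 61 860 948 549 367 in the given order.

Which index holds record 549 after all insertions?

4

Insert 451: h=8, slot 8 empty -> index 8.
Insert 353: h=6, slot 6 empty -> index 6.
Insert 753: h=7, slot 7 empty -> index 7.
Insert 246: h=7, h2=7, slot 7 occupied -> index 1.
Insert 61: h=8, h2=2, slot 8 occupied -> index 10.
Insert 860: h=6, h2=9, slot 6 occupied -> index 2.
Insert 948: h=7, h2=1, slots 7,8 occupied -> index 9.
Insert 549: h=10, h2=10, slots 10,7 occupied -> index 4.
Insert 367: h=10, h2=8, slot 10 occupied -> index 5.
Table: [-, 246, 860, -, 549, 367, 353, 753, 451, 948, 61, -, -]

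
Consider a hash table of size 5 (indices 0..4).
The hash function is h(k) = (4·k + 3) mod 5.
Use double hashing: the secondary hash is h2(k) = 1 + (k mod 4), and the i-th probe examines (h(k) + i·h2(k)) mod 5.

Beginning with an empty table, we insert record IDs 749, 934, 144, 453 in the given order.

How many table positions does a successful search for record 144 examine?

2

Insert 749: h=4, slot 4 empty → index 4.
Insert 934: h=4, h2=3, slot 4 occupied → index 2.
Insert 144: h=4, h2=1, slot 4 occupied → index 0.
Insert 453: h=0, h2=2, slots 0,2,4 occupied → index 1.
Table: [144, 453, 934, ∅, 749]
Lookup 144: h=4, h2=1, probe 4,0 → found at 0.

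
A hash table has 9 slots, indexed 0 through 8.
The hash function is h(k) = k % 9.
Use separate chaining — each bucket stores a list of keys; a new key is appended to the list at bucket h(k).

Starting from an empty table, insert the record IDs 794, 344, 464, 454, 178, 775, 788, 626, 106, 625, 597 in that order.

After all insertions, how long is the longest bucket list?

3

794 -> bucket 2
344 -> bucket 2 (collision)
464 -> bucket 5
454 -> bucket 4
178 -> bucket 7
775 -> bucket 1
788 -> bucket 5 (collision)
626 -> bucket 5 (collision)
106 -> bucket 7 (collision)
625 -> bucket 4 (collision)
597 -> bucket 3
Final buckets:
0: .
1: 775
2: 794 -> 344
3: 597
4: 454 -> 625
5: 464 -> 788 -> 626
6: .
7: 178 -> 106
8: .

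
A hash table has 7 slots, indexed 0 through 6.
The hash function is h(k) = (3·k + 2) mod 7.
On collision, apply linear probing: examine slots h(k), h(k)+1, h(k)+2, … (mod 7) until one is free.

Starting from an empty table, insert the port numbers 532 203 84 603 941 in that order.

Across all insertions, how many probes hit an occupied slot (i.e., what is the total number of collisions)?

5

532: h=2 => slot 2
203: h=2, probe 2,3 => slot 3
84: h=2, probe 2,3,4 => slot 4
603: h=5 => slot 5
941: h=4, probe 4,5,6 => slot 6
Table: [-, -, 532, 203, 84, 603, 941]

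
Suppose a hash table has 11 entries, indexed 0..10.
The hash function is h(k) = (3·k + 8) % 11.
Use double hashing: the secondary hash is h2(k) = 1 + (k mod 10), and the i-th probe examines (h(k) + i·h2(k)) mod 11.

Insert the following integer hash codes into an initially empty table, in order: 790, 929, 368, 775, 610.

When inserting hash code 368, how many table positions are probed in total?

790: h=2 => slot 2
929: h=1 => slot 1
368: h=1, h2=9, probe 1,10 => slot 10
775: h=1, h2=6, probe 1,7 => slot 7
610: h=1, h2=1, probe 1,2,3 => slot 3
Table: [-, 929, 790, 610, -, -, -, 775, -, -, 368]

2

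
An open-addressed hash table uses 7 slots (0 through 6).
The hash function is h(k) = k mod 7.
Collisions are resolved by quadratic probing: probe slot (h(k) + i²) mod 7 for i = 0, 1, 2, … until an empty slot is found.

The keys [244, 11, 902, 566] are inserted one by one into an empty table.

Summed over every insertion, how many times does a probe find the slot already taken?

244 hashes to 6; slot 6 is free -> place at 6.
11 hashes to 4; slot 4 is free -> place at 4.
902 hashes to 6; 6 taken -> place at 0.
566 hashes to 6; 6,0 taken -> place at 3.
Table: [902, -, -, 566, 11, -, 244]

3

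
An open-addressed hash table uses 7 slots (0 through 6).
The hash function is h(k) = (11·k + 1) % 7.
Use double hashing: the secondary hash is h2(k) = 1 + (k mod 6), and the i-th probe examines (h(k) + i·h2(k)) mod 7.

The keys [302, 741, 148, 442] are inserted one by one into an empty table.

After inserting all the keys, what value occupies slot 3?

302 hashes to 5; slot 5 is free -> place at 5.
741 hashes to 4; slot 4 is free -> place at 4.
148 hashes to 5, h2=5; 5 taken -> place at 3.
442 hashes to 5, h2=5; 5,3 taken -> place at 1.
Table: [∅, 442, ∅, 148, 741, 302, ∅]

148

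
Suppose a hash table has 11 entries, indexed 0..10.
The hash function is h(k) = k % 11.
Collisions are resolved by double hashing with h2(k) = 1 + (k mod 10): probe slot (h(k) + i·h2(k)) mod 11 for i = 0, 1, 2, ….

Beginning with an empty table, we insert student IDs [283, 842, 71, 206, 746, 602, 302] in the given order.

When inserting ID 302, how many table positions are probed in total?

Insert 283: h=8, slot 8 empty -> index 8.
Insert 842: h=6, slot 6 empty -> index 6.
Insert 71: h=5, slot 5 empty -> index 5.
Insert 206: h=8, h2=7, slot 8 occupied -> index 4.
Insert 746: h=9, slot 9 empty -> index 9.
Insert 602: h=8, h2=3, slot 8 occupied -> index 0.
Insert 302: h=5, h2=3, slots 5,8,0 occupied -> index 3.
Table: [602, -, -, 302, 206, 71, 842, -, 283, 746, -]

4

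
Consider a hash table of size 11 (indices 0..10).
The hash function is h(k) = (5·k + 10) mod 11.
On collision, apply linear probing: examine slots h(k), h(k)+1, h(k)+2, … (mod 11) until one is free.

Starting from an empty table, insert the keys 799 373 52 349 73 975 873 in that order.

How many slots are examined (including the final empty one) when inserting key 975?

Insert 799: h=1, slot 1 empty => index 1.
Insert 373: h=5, slot 5 empty => index 5.
Insert 52: h=6, slot 6 empty => index 6.
Insert 349: h=6, slot 6 occupied => index 7.
Insert 73: h=1, slot 1 occupied => index 2.
Insert 975: h=1, slots 1,2 occupied => index 3.
Insert 873: h=8, slot 8 empty => index 8.
Table: [—, 799, 73, 975, —, 373, 52, 349, 873, —, —]

3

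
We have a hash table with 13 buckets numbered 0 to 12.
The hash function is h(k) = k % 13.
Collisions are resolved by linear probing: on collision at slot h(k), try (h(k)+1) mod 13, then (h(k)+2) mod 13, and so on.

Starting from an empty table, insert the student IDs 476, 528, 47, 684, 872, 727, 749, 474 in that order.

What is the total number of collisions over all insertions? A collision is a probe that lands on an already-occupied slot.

476: h=8 => slot 8
528: h=8, probe 8,9 => slot 9
47: h=8, probe 8,9,10 => slot 10
684: h=8, probe 8,9,10,11 => slot 11
872: h=1 => slot 1
727: h=12 => slot 12
749: h=8, probe 8,9,10,11,12,0 => slot 0
474: h=6 => slot 6
Table: [749, 872, ., ., ., ., 474, ., 476, 528, 47, 684, 727]

11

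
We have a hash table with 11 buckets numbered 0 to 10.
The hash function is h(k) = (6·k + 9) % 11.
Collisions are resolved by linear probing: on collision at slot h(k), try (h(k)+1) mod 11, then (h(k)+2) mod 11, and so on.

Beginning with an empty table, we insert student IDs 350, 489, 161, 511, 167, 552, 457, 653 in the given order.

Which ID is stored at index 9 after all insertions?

511

Insert 350: h=8, slot 8 empty => index 8.
Insert 489: h=6, slot 6 empty => index 6.
Insert 161: h=7, slot 7 empty => index 7.
Insert 511: h=6, slots 6,7,8 occupied => index 9.
Insert 167: h=10, slot 10 empty => index 10.
Insert 552: h=10, slot 10 occupied => index 0.
Insert 457: h=1, slot 1 empty => index 1.
Insert 653: h=0, slots 0,1 occupied => index 2.
Table: [552, 457, 653, ., ., ., 489, 161, 350, 511, 167]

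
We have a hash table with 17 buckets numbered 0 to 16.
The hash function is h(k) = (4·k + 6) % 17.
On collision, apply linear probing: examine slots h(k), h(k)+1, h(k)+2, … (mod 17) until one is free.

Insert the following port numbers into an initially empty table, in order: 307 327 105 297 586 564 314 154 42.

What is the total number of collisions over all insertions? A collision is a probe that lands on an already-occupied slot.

307: h=10 -> slot 10
327: h=5 -> slot 5
105: h=1 -> slot 1
297: h=4 -> slot 4
586: h=4, probe 4,5,6 -> slot 6
564: h=1, probe 1,2 -> slot 2
314: h=4, probe 4,5,6,7 -> slot 7
154: h=10, probe 10,11 -> slot 11
42: h=4, probe 4,5,6,7,8 -> slot 8
Table: [∅, 105, 564, ∅, 297, 327, 586, 314, 42, ∅, 307, 154, ∅, ∅, ∅, ∅, ∅]

11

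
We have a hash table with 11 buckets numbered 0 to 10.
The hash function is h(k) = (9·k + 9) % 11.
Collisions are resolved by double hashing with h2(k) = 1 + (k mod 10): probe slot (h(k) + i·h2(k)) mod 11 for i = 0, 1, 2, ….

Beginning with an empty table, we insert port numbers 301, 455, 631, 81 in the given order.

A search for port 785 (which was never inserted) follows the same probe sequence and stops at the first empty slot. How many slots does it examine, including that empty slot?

3

301: h=1 -> slot 1
455: h=1, h2=6, probe 1,7 -> slot 7
631: h=1, h2=2, probe 1,3 -> slot 3
81: h=1, h2=2, probe 1,3,5 -> slot 5
Table: [—, 301, —, 631, —, 81, —, 455, —, —, —]
Lookup 785: h=1, h2=6, probe 1,7,2 → slot 2 empty, not found.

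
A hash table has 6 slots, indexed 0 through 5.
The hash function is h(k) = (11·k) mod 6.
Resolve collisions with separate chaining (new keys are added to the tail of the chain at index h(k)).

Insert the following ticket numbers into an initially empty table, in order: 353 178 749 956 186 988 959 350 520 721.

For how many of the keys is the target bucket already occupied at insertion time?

353 → bucket 1
178 → bucket 2
749 → bucket 1 (collision)
956 → bucket 4
186 → bucket 0
988 → bucket 2 (collision)
959 → bucket 1 (collision)
350 → bucket 4 (collision)
520 → bucket 2 (collision)
721 → bucket 5
Final buckets:
0: 186
1: 353 -> 749 -> 959
2: 178 -> 988 -> 520
3: —
4: 956 -> 350
5: 721

5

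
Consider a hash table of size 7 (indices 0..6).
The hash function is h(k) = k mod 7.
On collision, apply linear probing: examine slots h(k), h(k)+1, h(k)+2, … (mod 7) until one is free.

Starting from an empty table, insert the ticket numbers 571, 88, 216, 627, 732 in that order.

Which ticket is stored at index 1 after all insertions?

571: h=4 -> slot 4
88: h=4, probe 4,5 -> slot 5
216: h=6 -> slot 6
627: h=4, probe 4,5,6,0 -> slot 0
732: h=4, probe 4,5,6,0,1 -> slot 1
Table: [627, 732, -, -, 571, 88, 216]

732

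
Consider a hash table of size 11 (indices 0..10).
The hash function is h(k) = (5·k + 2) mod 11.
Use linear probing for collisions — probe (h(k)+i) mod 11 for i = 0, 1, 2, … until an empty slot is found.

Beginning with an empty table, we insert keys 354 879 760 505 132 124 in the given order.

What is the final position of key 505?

9

354 hashes to 1; slot 1 is free => place at 1.
879 hashes to 8; slot 8 is free => place at 8.
760 hashes to 7; slot 7 is free => place at 7.
505 hashes to 8; 8 taken => place at 9.
132 hashes to 2; slot 2 is free => place at 2.
124 hashes to 6; slot 6 is free => place at 6.
Table: [∅, 354, 132, ∅, ∅, ∅, 124, 760, 879, 505, ∅]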